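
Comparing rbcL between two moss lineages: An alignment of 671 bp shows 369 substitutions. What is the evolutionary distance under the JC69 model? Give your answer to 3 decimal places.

p = 369/671 ≈ 0.549925.
d = −(3/4) ln(1 − 4p/3) = −0.75 ln(1 − 0.733233) = −0.75 ln(0.266767)
  = −0.75 × (-1.321380) = 0.991035 substitutions/site.

0.991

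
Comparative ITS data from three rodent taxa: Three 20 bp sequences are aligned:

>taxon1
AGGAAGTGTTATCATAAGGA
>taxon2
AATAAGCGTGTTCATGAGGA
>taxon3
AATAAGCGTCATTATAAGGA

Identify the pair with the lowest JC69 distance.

taxon1–taxon2: 6/20 differ, p = 0.300, d = 0.383.
taxon1–taxon3: 5/20 differ, p = 0.250, d = 0.304.
taxon2–taxon3: 4/20 differ, p = 0.200, d = 0.233.
The smallest distance is between taxon2 and taxon3.

taxon2 and taxon3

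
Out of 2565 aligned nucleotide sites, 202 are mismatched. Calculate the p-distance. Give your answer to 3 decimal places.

p = 202/2565 = 0.078752… ≈ 0.079 (to 3 d.p.).

0.079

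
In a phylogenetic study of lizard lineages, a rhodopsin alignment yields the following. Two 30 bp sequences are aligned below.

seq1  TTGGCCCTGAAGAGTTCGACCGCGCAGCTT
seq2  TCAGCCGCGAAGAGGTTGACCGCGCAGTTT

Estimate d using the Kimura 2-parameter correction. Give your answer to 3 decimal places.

Of 30 sites, 5 differences are transitions and 2 are transversions, so P = 5/30 ≈ 0.166667 and Q = 2/30 ≈ 0.066667.
Under the Kimura two-parameter model, d = −½ ln(1 − 2P − Q) − ¼ ln(1 − 2Q).
1 − 2P − Q = 0.599999, giving −½ ln(0.599999) = 0.255414.
1 − 2Q = 0.866666, giving −¼ ln(0.866666) = 0.035775.
d = 0.255414 + 0.035775 = 0.291189.

0.291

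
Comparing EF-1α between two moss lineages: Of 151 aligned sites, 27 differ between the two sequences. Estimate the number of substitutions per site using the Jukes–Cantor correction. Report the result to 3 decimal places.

p = 27/151 ≈ 0.178808.
d = −(3/4) ln(1 − 4p/3) = −0.75 ln(1 − 0.238411) = −0.75 ln(0.761589)
  = −0.75 × (-0.272348) = 0.204261 substitutions/site.

0.204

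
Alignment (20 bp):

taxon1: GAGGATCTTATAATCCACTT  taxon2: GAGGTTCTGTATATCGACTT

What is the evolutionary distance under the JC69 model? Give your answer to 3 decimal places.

The sequences differ at 6 of 20 sites (5, 9, 10, 11, 12, 16), so p = 6/20 = 0.3.
d = −(3/4) ln(1 − 4p/3) = −0.75 ln(1 − 0.4) = −0.75 ln(0.6)
  = −0.75 × (-0.510826) = 0.383120 substitutions/site.

0.383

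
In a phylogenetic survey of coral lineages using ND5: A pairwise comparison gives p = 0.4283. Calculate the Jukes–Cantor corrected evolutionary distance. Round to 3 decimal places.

0.635

d = −(3/4) ln(1 − 4p/3) = −0.75 ln(1 − 0.571067) = −0.75 ln(0.428933)
  = −0.75 × (-0.846455) = 0.634841 substitutions/site.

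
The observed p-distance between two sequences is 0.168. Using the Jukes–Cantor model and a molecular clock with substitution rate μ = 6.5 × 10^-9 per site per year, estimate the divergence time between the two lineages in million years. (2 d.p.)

d = −(3/4) ln(1 − 4p/3) = −0.75 ln(1 − 0.224) = −0.75 ln(0.776)
  = −0.75 × (-0.253603) = 0.190202 substitutions/site.
Under a molecular clock d = 2μt, so t = d/(2μ) = 0.190202 / (2 × 6.5 × 10^-9) = 14.63 million years.

14.63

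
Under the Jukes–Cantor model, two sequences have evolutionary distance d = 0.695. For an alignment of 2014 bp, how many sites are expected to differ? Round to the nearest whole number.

913

Invert JC69: p = (3/4)(1 − e^(−4d/3)) = 0.75 × (1 − e^(-0.926667)) = 0.75 × (1 − 0.395871) = 0.453097.
Expected differing sites = pL ≈ 0.453097 × 2014 = 912.537358 ≈ 913.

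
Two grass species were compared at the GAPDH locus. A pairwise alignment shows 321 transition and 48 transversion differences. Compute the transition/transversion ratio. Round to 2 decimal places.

6.69

R = 321/48 = 6.6875 ≈ 6.69 (to 2 d.p.).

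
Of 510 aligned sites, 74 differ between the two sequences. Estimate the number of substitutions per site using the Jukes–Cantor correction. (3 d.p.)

p = 74/510 ≈ 0.145098.
d = −(3/4) ln(1 − 4p/3) = −0.75 ln(1 − 0.193464) = −0.75 ln(0.806536)
  = −0.75 × (-0.215007) = 0.161255 substitutions/site.

0.161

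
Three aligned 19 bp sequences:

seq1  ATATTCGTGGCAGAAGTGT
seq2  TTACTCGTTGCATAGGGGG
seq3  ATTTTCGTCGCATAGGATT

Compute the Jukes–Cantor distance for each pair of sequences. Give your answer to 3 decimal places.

d(seq1,seq2) = 0.507, d(seq1,seq3) = 0.410, d(seq2,seq3) = 0.507

seq1–seq2: 7/19 sites differ → p ≈ 0.368421, d = −0.75 ln(1 − 0.491228) = 0.506816 ≈ 0.507.
seq1–seq3: 6/19 sites differ → p ≈ 0.315789, d = −0.75 ln(1 − 0.421052) = 0.409907 ≈ 0.410.
seq2–seq3: 7/19 sites differ → p ≈ 0.368421, d = −0.75 ln(1 − 0.491228) = 0.506816 ≈ 0.507.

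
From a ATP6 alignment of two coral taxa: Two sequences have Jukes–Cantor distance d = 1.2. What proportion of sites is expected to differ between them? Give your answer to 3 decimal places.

p = (3/4)(1 − e^(−4d/3)) = 0.75 × (1 − e^(-1.6)) = 0.75 × (1 − 0.201897) = 0.598577.

0.599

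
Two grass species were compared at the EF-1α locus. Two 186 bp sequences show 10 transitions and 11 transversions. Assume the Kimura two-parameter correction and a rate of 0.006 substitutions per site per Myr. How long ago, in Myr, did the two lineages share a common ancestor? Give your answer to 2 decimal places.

10.22

P = 10/186 ≈ 0.053763 and Q = 11/186 ≈ 0.05914.
Under the Kimura two-parameter model, d = −½ ln(1 − 2P − Q) − ¼ ln(1 − 2Q).
1 − 2P − Q = 0.833334, giving −½ ln(0.833334) = 0.091160.
1 − 2Q = 0.88172, giving −¼ ln(0.88172) = 0.031470.
d = 0.091160 + 0.031470 = 0.122630.
Under a molecular clock d = 2μt, so t = d/(2μ) = 0.122630 / (2 × 0.006) = 10.22 Myr.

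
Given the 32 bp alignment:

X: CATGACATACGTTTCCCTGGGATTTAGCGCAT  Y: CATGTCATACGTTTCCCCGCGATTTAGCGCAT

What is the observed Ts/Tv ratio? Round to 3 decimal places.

0.500

Transitions are A↔G and C↔T; transversions are all other mismatches.
Transitions: 1. Transversions: 2.
R = 1/2 = 0.500.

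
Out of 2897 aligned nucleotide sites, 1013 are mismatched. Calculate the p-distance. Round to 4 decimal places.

0.3497

p = 1013/2897 = 0.349672… ≈ 0.3497 (to 4 d.p.).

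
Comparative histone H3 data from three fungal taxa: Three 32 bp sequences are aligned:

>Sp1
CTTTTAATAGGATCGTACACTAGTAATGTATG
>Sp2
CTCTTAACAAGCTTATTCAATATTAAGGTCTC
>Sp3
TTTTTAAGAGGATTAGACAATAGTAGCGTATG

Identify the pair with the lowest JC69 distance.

Sp1–Sp2: 12/32 differ, p = 0.375, d = 0.520.
Sp1–Sp3: 8/32 differ, p = 0.250, d = 0.304.
Sp2–Sp3: 12/32 differ, p = 0.375, d = 0.520.
The smallest distance is between Sp1 and Sp3.

Sp1 and Sp3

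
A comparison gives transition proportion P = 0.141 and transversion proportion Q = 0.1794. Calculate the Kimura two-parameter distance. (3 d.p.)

0.420

Under the Kimura two-parameter model, d = −½ ln(1 − 2P − Q) − ¼ ln(1 − 2Q).
1 − 2P − Q = 0.5386, giving −½ ln(0.5386) = 0.309391.
1 − 2Q = 0.6412, giving −¼ ln(0.6412) = 0.111103.
d = 0.309391 + 0.111103 = 0.420494.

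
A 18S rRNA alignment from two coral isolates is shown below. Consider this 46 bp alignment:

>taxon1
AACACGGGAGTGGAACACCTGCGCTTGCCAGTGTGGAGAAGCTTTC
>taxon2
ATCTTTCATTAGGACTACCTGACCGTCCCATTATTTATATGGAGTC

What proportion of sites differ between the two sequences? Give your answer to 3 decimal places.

The sequences differ at 24 of 46 positions.
p = 24/46 = 0.521739… ≈ 0.522 (to 3 d.p.).

0.522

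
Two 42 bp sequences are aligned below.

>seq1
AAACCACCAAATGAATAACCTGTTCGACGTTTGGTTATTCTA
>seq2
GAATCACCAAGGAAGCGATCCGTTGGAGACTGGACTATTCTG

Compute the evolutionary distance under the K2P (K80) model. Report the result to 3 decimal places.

Of 42 sites, 14 differences are transitions and 4 are transversions, so P = 14/42 ≈ 0.333333 and Q = 4/42 ≈ 0.095238.
Under the Kimura two-parameter model, d = −½ ln(1 − 2P − Q) − ¼ ln(1 − 2Q).
1 − 2P − Q = 0.238096, giving −½ ln(0.238096) = 0.717541.
1 − 2Q = 0.809524, giving −¼ ln(0.809524) = 0.052827.
d = 0.717541 + 0.052827 = 0.770368.

0.770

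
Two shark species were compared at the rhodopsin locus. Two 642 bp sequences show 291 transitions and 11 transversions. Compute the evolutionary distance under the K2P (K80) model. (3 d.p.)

1.295

P = 291/642 ≈ 0.453271 and Q = 11/642 ≈ 0.017134.
Under the Kimura two-parameter model, d = −½ ln(1 − 2P − Q) − ¼ ln(1 − 2Q).
1 − 2P − Q = 0.076324, giving −½ ln(0.076324) = 1.286384.
1 − 2Q = 0.965732, giving −¼ ln(0.965732) = 0.008717.
d = 1.286384 + 0.008717 = 1.295101.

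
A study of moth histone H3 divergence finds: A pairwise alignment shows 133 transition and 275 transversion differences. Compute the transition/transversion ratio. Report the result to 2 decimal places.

R = 133/275 = 0.483636… ≈ 0.48 (to 2 d.p.).

0.48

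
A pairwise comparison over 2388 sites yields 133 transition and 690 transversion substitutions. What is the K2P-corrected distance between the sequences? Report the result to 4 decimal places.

0.4713

P = 133/2388 ≈ 0.055695 and Q = 690/2388 ≈ 0.288945.
Under the Kimura two-parameter model, d = −½ ln(1 − 2P − Q) − ¼ ln(1 − 2Q).
1 − 2P − Q = 0.599665, giving −½ ln(0.599665) = 0.255692.
1 − 2Q = 0.42211, giving −¼ ln(0.42211) = 0.215622.
d = 0.255692 + 0.215622 = 0.471314.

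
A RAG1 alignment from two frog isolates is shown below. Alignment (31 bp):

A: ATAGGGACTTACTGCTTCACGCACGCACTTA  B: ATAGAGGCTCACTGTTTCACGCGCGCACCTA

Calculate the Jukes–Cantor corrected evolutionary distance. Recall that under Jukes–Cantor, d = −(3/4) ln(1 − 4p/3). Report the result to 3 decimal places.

The sequences differ at 6 of 31 sites (5, 7, 10, 15, 23, 29), so p = 6/31 ≈ 0.193548.
d = −(3/4) ln(1 − 4p/3) = −0.75 ln(1 − 0.258064) = −0.75 ln(0.741936)
  = −0.75 × (-0.298492) = 0.223869 substitutions/site.

0.224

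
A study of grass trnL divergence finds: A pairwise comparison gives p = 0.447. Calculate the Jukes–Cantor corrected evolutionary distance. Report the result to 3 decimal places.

d = −(3/4) ln(1 − 4p/3) = −0.75 ln(1 − 0.596) = −0.75 ln(0.404)
  = −0.75 × (-0.906340) = 0.679755 substitutions/site.

0.680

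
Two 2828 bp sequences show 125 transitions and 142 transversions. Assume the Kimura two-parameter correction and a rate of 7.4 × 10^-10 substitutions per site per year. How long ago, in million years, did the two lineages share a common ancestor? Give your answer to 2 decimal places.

68.29

P = 125/2828 ≈ 0.044201 and Q = 142/2828 ≈ 0.050212.
Under the Kimura two-parameter model, d = −½ ln(1 − 2P − Q) − ¼ ln(1 − 2Q).
1 − 2P − Q = 0.861386, giving −½ ln(0.861386) = 0.074606.
1 − 2Q = 0.899576, giving −¼ ln(0.899576) = 0.026458.
d = 0.074606 + 0.026458 = 0.101064.
Under a molecular clock d = 2μt, so t = d/(2μ) = 0.101064 / (2 × 7.4 × 10^-10) = 68.29 million years.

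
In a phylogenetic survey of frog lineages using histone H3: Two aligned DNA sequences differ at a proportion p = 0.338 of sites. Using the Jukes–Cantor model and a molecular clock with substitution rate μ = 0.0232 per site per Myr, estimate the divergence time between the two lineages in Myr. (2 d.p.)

9.68

d = −(3/4) ln(1 − 4p/3) = −0.75 ln(1 − 0.450667) = −0.75 ln(0.549333)
  = −0.75 × (-0.599050) = 0.449288 substitutions/site.
Under a molecular clock d = 2μt, so t = d/(2μ) = 0.449288 / (2 × 0.0232) = 9.68 Myr.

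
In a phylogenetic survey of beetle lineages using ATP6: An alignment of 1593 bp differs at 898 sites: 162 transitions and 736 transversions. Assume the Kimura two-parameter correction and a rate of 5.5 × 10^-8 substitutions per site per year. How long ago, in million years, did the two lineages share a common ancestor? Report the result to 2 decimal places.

P = 162/1593 ≈ 0.101695 and Q = 736/1593 ≈ 0.462021.
Under the Kimura two-parameter model, d = −½ ln(1 − 2P − Q) − ¼ ln(1 − 2Q).
1 − 2P − Q = 0.334589, giving −½ ln(0.334589) = 0.547426.
1 − 2Q = 0.075958, giving −¼ ln(0.075958) = 0.644394.
d = 0.547426 + 0.644394 = 1.191820.
Under a molecular clock d = 2μt, so t = d/(2μ) = 1.191820 / (2 × 5.5 × 10^-8) = 10.83 million years.

10.83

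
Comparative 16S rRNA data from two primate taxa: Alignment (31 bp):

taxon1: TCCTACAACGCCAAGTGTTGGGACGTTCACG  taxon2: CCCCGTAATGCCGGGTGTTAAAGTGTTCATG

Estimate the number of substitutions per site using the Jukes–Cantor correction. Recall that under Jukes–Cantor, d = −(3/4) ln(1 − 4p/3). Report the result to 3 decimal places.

The sequences differ at 13 of 31 sites, so p = 13/31 ≈ 0.419355.
d = −(3/4) ln(1 − 4p/3) = −0.75 ln(1 − 0.55914) = −0.75 ln(0.44086)
  = −0.75 × (-0.819028) = 0.614271 substitutions/site.

0.614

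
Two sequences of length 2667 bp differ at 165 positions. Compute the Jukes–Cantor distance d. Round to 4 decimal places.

0.0646

p = 165/2667 ≈ 0.061867.
d = −(3/4) ln(1 − 4p/3) = −0.75 ln(1 − 0.082489) = −0.75 ln(0.917511)
  = −0.75 × (-0.086091) = 0.064568 substitutions/site.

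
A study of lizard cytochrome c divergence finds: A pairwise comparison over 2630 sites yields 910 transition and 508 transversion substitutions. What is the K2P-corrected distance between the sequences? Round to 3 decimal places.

P = 910/2630 ≈ 0.346008 and Q = 508/2630 ≈ 0.193156.
Under the Kimura two-parameter model, d = −½ ln(1 − 2P − Q) − ¼ ln(1 − 2Q).
1 − 2P − Q = 0.114828, giving −½ ln(0.114828) = 1.082160.
1 − 2Q = 0.613688, giving −¼ ln(0.613688) = 0.122067.
d = 1.082160 + 0.122067 = 1.204227.

1.204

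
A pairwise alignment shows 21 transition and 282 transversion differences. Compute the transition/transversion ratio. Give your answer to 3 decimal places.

R = 21/282 = 0.074468… ≈ 0.074 (to 3 d.p.).

0.074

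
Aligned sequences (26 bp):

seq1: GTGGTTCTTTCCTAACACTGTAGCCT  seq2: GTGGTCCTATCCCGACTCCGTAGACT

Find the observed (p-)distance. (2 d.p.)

The sequences differ at 7 of 26 positions (sites 6, 9, 13, 14, 17, 19, 24).
p = 7/26 = 0.269230… ≈ 0.27 (to 2 d.p.).

0.27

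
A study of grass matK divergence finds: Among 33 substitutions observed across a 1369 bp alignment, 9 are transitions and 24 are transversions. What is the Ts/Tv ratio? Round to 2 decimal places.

R = 9/24 = 0.375 ≈ 0.38 (to 2 d.p.).

0.38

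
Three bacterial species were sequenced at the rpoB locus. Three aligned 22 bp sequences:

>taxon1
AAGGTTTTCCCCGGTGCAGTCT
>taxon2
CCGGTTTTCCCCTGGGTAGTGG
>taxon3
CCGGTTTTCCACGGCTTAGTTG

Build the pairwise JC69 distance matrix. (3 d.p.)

d(taxon1,taxon2) = 0.414, d(taxon1,taxon3) = 0.497, d(taxon2,taxon3) = 0.271

taxon1–taxon2: 7/22 sites differ → p ≈ 0.318182, d = −0.75 ln(1 − 0.424243) = 0.414052 ≈ 0.414.
taxon1–taxon3: 8/22 sites differ → p ≈ 0.363636, d = −0.75 ln(1 − 0.484848) = 0.497470 ≈ 0.497.
taxon2–taxon3: 5/22 sites differ → p ≈ 0.227273, d = −0.75 ln(1 − 0.303031) = 0.270761 ≈ 0.271.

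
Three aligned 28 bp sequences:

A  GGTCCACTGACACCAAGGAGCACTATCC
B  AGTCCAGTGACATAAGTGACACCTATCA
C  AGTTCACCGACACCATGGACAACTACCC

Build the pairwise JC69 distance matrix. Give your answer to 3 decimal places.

A–B: 10/28 sites differ → p ≈ 0.357143, d = −0.75 ln(1 − 0.476191) = 0.484971 ≈ 0.485.
A–C: 7/28 sites differ → p = 0.25, d = −0.75 ln(1 − 0.333333) = 0.304098 ≈ 0.304.
B–C: 10/28 sites differ → p ≈ 0.357143, d = −0.75 ln(1 − 0.476191) = 0.484971 ≈ 0.485.

d(A,B) = 0.485, d(A,C) = 0.304, d(B,C) = 0.485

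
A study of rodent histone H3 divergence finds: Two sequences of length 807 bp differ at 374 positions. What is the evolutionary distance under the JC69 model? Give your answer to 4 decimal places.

p = 374/807 ≈ 0.463445.
d = −(3/4) ln(1 − 4p/3) = −0.75 ln(1 − 0.617927) = −0.75 ln(0.382073)
  = −0.75 × (-0.962144) = 0.721608 substitutions/site.

0.7216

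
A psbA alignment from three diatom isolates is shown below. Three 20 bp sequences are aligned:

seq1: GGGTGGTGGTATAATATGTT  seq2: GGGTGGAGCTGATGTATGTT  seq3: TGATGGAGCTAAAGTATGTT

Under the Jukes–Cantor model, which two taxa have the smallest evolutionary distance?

seq1–seq2: 6/20 differ, p = 0.300, d = 0.383.
seq1–seq3: 6/20 differ, p = 0.300, d = 0.383.
seq2–seq3: 4/20 differ, p = 0.200, d = 0.233.
The smallest distance is between seq2 and seq3.

seq2 and seq3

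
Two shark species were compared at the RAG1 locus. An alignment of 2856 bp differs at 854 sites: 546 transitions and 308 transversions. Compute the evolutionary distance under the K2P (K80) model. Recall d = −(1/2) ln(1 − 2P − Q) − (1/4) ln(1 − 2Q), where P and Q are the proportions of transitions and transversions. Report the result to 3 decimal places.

P = 546/2856 ≈ 0.191176 and Q = 308/2856 ≈ 0.107843.
Under the Kimura two-parameter model, d = −½ ln(1 − 2P − Q) − ¼ ln(1 − 2Q).
1 − 2P − Q = 0.509805, giving −½ ln(0.509805) = 0.336863.
1 − 2Q = 0.784314, giving −¼ ln(0.784314) = 0.060736.
d = 0.336863 + 0.060736 = 0.397599.

0.398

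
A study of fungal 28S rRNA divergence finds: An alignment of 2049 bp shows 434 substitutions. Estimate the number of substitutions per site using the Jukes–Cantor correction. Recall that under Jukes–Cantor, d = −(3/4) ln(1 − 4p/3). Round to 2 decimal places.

p = 434/2049 ≈ 0.211811.
d = −(3/4) ln(1 − 4p/3) = −0.75 ln(1 − 0.282415) = −0.75 ln(0.717585)
  = −0.75 × (-0.331864) = 0.248898 substitutions/site.

0.25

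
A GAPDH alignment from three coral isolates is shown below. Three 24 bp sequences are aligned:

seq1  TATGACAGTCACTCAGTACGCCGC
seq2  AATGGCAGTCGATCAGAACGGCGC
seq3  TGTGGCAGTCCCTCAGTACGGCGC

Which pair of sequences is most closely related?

seq1–seq2: 6/24 differ, p = 0.250, d = 0.304.
seq1–seq3: 4/24 differ, p = 0.167, d = 0.188.
seq2–seq3: 5/24 differ, p = 0.208, d = 0.244.
The smallest distance is between seq1 and seq3.

seq1 and seq3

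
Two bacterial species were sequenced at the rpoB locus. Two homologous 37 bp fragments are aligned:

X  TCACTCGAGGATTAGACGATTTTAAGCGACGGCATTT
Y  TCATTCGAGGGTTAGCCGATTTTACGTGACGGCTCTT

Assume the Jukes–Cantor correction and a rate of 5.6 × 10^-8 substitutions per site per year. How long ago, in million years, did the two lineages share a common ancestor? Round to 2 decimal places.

The sequences differ at 7 of 37 sites (4, 11, 16, 25, 27, 34, 35), so p = 7/37 ≈ 0.189189.
d = −(3/4) ln(1 − 4p/3) = −0.75 ln(1 − 0.252252) = −0.75 ln(0.747748)
  = −0.75 × (-0.290689) = 0.218017 substitutions/site.
Under a molecular clock d = 2μt, so t = d/(2μ) = 0.218017 / (2 × 5.6 × 10^-8) = 1.95 million years.

1.95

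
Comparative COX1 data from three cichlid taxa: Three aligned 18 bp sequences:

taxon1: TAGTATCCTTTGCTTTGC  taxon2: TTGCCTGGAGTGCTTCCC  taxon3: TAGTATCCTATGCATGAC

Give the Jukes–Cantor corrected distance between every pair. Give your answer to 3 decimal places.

taxon1–taxon2: 9/18 sites differ → p = 0.5, d = −0.75 ln(1 − 0.666667) = 0.823960 ≈ 0.824.
taxon1–taxon3: 4/18 sites differ → p ≈ 0.222222, d = −0.75 ln(1 − 0.296296) = 0.263548 ≈ 0.264.
taxon2–taxon3: 10/18 sites differ → p ≈ 0.555556, d = −0.75 ln(1 − 0.740741) = 1.012446 ≈ 1.012.

d(taxon1,taxon2) = 0.824, d(taxon1,taxon3) = 0.264, d(taxon2,taxon3) = 1.012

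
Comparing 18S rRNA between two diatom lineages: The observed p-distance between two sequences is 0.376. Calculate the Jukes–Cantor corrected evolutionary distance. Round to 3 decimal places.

0.522

d = −(3/4) ln(1 − 4p/3) = −0.75 ln(1 − 0.501333) = −0.75 ln(0.498667)
  = −0.75 × (-0.695817) = 0.521863 substitutions/site.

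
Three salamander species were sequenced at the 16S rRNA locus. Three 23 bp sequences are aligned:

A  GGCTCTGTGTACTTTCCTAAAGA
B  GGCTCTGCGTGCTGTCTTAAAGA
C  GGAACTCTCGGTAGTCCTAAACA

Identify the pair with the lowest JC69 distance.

A and B

A–B: 4/23 differ, p = 0.174, d = 0.198.
A–C: 10/23 differ, p = 0.435, d = 0.650.
B–C: 10/23 differ, p = 0.435, d = 0.650.
The smallest distance is between A and B.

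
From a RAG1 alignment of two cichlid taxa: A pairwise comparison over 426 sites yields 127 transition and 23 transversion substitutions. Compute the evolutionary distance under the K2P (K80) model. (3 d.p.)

P = 127/426 ≈ 0.298122 and Q = 23/426 ≈ 0.053991.
Under the Kimura two-parameter model, d = −½ ln(1 − 2P − Q) − ¼ ln(1 − 2Q).
1 − 2P − Q = 0.349765, giving −½ ln(0.349765) = 0.525247.
1 − 2Q = 0.892018, giving −¼ ln(0.892018) = 0.028567.
d = 0.525247 + 0.028567 = 0.553814.

0.554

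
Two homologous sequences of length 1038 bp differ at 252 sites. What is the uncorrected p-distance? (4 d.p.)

p = 252/1038 = 0.242774… ≈ 0.2428 (to 4 d.p.).

0.2428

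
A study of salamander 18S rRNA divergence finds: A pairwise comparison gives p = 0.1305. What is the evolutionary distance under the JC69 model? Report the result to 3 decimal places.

0.143

d = −(3/4) ln(1 − 4p/3) = −0.75 ln(1 − 0.174) = −0.75 ln(0.826)
  = −0.75 × (-0.191161) = 0.143371 substitutions/site.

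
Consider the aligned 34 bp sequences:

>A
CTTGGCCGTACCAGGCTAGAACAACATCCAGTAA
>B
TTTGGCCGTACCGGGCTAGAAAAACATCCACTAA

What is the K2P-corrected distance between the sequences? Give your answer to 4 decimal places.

0.1284

Of 34 sites, 2 differences are transitions and 2 are transversions, so P = 2/34 ≈ 0.058824 and Q = 2/34 ≈ 0.058824.
Under the Kimura two-parameter model, d = −½ ln(1 − 2P − Q) − ¼ ln(1 − 2Q).
1 − 2P − Q = 0.823528, giving −½ ln(0.823528) = 0.097079.
1 − 2Q = 0.882352, giving −¼ ln(0.882352) = 0.031291.
d = 0.097079 + 0.031291 = 0.128370.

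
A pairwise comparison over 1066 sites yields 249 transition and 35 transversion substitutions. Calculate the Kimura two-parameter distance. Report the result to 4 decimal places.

0.3636

P = 249/1066 ≈ 0.233583 and Q = 35/1066 ≈ 0.032833.
Under the Kimura two-parameter model, d = −½ ln(1 − 2P − Q) − ¼ ln(1 − 2Q).
1 − 2P − Q = 0.500001, giving −½ ln(0.500001) = 0.346573.
1 − 2Q = 0.934334, giving −¼ ln(0.934334) = 0.016980.
d = 0.346573 + 0.016980 = 0.363553.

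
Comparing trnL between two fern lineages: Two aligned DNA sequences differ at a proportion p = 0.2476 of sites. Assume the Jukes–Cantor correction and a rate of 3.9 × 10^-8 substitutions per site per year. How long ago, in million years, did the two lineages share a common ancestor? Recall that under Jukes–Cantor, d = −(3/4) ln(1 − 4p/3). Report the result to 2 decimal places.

d = −(3/4) ln(1 − 4p/3) = −0.75 ln(1 − 0.330133) = −0.75 ln(0.669867)
  = −0.75 × (-0.400676) = 0.300507 substitutions/site.
Under a molecular clock d = 2μt, so t = d/(2μ) = 0.300507 / (2 × 3.9 × 10^-8) = 3.85 million years.

3.85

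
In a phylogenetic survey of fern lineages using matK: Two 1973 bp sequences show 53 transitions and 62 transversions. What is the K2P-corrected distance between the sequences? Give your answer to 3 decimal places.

0.061

P = 53/1973 ≈ 0.026863 and Q = 62/1973 ≈ 0.031424.
Under the Kimura two-parameter model, d = −½ ln(1 − 2P − Q) − ¼ ln(1 − 2Q).
1 − 2P − Q = 0.91485, giving −½ ln(0.91485) = 0.044498.
1 − 2Q = 0.937152, giving −¼ ln(0.937152) = 0.016227.
d = 0.044498 + 0.016227 = 0.060725.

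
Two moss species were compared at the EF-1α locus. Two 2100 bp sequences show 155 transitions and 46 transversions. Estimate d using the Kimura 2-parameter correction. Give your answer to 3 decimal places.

0.104

P = 155/2100 ≈ 0.07381 and Q = 46/2100 ≈ 0.021905.
Under the Kimura two-parameter model, d = −½ ln(1 − 2P − Q) − ¼ ln(1 − 2Q).
1 − 2P − Q = 0.830475, giving −½ ln(0.830475) = 0.092879.
1 − 2Q = 0.95619, giving −¼ ln(0.95619) = 0.011200.
d = 0.092879 + 0.011200 = 0.104079.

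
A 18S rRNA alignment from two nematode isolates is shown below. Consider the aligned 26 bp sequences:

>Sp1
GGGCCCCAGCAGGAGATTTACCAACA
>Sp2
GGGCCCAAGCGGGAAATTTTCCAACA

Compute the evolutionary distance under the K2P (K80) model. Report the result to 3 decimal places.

0.173

Of 26 sites, 2 differences are transitions and 2 are transversions, so P = 2/26 ≈ 0.076923 and Q = 2/26 ≈ 0.076923.
Under the Kimura two-parameter model, d = −½ ln(1 − 2P − Q) − ¼ ln(1 − 2Q).
1 − 2P − Q = 0.769231, giving −½ ln(0.769231) = 0.131182.
1 − 2Q = 0.846154, giving −¼ ln(0.846154) = 0.041763.
d = 0.131182 + 0.041763 = 0.172945.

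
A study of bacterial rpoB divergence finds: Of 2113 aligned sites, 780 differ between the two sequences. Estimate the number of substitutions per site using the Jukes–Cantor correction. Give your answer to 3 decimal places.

p = 780/2113 ≈ 0.369143.
d = −(3/4) ln(1 − 4p/3) = −0.75 ln(1 − 0.492191) = −0.75 ln(0.507809)
  = −0.75 × (-0.677650) = 0.508238 substitutions/site.

0.508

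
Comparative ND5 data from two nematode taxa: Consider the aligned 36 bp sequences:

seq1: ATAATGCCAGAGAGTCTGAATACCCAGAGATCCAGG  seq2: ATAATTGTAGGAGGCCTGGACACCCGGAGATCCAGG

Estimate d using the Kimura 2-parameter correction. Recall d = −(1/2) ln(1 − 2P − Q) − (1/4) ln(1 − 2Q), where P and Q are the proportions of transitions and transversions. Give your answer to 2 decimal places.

Of 36 sites, 8 differences are transitions and 2 are transversions, so P = 8/36 ≈ 0.222222 and Q = 2/36 ≈ 0.055556.
Under the Kimura two-parameter model, d = −½ ln(1 − 2P − Q) − ¼ ln(1 − 2Q).
1 − 2P − Q = 0.5, giving −½ ln(0.5) = 0.346574.
1 − 2Q = 0.888888, giving −¼ ln(0.888888) = 0.029446.
d = 0.346574 + 0.029446 = 0.376020.

0.38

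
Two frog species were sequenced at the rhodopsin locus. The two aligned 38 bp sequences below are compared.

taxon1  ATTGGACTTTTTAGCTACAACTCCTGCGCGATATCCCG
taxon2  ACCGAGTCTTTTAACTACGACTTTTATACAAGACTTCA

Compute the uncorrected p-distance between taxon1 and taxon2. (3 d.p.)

The sequences differ at 19 of 38 positions.
p = 19/38 = 0.500.

0.500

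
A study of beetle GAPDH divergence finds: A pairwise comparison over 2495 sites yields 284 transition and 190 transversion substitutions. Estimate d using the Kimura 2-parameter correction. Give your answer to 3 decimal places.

P = 284/2495 ≈ 0.113828 and Q = 190/2495 ≈ 0.076152.
Under the Kimura two-parameter model, d = −½ ln(1 − 2P − Q) − ¼ ln(1 − 2Q).
1 − 2P − Q = 0.696192, giving −½ ln(0.696192) = 0.181065.
1 − 2Q = 0.847696, giving −¼ ln(0.847696) = 0.041308.
d = 0.181065 + 0.041308 = 0.222373.

0.222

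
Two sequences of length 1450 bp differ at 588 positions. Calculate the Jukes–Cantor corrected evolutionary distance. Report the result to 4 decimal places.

0.5835

p = 588/1450 ≈ 0.405517.
d = −(3/4) ln(1 − 4p/3) = −0.75 ln(1 − 0.540689) = −0.75 ln(0.459311)
  = −0.75 × (-0.778028) = 0.583521 substitutions/site.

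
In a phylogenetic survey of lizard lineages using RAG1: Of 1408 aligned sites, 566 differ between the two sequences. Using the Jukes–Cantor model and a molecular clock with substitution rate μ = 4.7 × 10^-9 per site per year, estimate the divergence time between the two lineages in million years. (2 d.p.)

61.26

p = 566/1408 ≈ 0.401989.
d = −(3/4) ln(1 − 4p/3) = −0.75 ln(1 − 0.535985) = −0.75 ln(0.464015)
  = −0.75 × (-0.767838) = 0.575879 substitutions/site.
Under a molecular clock d = 2μt, so t = d/(2μ) = 0.575879 / (2 × 4.7 × 10^-9) = 61.26 million years.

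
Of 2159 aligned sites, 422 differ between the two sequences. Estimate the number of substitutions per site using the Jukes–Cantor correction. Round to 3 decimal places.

0.226

p = 422/2159 ≈ 0.195461.
d = −(3/4) ln(1 − 4p/3) = −0.75 ln(1 − 0.260615) = −0.75 ln(0.739385)
  = −0.75 × (-0.301937) = 0.226453 substitutions/site.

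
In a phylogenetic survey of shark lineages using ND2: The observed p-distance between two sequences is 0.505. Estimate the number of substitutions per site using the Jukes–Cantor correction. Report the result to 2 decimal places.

0.84

d = −(3/4) ln(1 − 4p/3) = −0.75 ln(1 − 0.673333) = −0.75 ln(0.326667)
  = −0.75 × (-1.118814) = 0.839111 substitutions/site.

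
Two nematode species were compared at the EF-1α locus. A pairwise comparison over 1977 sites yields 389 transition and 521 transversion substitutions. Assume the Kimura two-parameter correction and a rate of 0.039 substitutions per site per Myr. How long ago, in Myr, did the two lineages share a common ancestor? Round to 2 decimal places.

P = 389/1977 ≈ 0.196763 and Q = 521/1977 ≈ 0.263531.
Under the Kimura two-parameter model, d = −½ ln(1 − 2P − Q) − ¼ ln(1 − 2Q).
1 − 2P − Q = 0.342943, giving −½ ln(0.342943) = 0.535096.
1 − 2Q = 0.472938, giving −¼ ln(0.472938) = 0.187198.
d = 0.535096 + 0.187198 = 0.722294.
Under a molecular clock d = 2μt, so t = d/(2μ) = 0.722294 / (2 × 0.039) = 9.26 Myr.

9.26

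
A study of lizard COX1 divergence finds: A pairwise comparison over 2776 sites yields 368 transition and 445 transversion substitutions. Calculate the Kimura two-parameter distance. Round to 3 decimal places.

0.374

P = 368/2776 ≈ 0.132565 and Q = 445/2776 ≈ 0.160303.
Under the Kimura two-parameter model, d = −½ ln(1 − 2P − Q) − ¼ ln(1 − 2Q).
1 − 2P − Q = 0.574567, giving −½ ln(0.574567) = 0.277069.
1 − 2Q = 0.679394, giving −¼ ln(0.679394) = 0.096639.
d = 0.277069 + 0.096639 = 0.373708.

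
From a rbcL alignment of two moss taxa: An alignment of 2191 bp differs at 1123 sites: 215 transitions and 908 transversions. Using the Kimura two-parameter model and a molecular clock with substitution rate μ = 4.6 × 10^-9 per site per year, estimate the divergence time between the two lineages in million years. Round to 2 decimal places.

99.24

P = 215/2191 ≈ 0.098129 and Q = 908/2191 ≈ 0.414423.
Under the Kimura two-parameter model, d = −½ ln(1 − 2P − Q) − ¼ ln(1 − 2Q).
1 − 2P − Q = 0.389319, giving −½ ln(0.389319) = 0.471678.
1 − 2Q = 0.171154, giving −¼ ln(0.171154) = 0.441298.
d = 0.471678 + 0.441298 = 0.912976.
Under a molecular clock d = 2μt, so t = d/(2μ) = 0.912976 / (2 × 4.6 × 10^-9) = 99.24 million years.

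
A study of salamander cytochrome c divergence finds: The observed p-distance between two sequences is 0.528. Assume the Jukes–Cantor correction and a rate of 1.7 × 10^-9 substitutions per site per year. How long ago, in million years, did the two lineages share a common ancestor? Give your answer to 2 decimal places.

d = −(3/4) ln(1 − 4p/3) = −0.75 ln(1 − 0.704) = −0.75 ln(0.296)
  = −0.75 × (-1.217396) = 0.913047 substitutions/site.
Under a molecular clock d = 2μt, so t = d/(2μ) = 0.913047 / (2 × 1.7 × 10^-9) = 268.54 million years.

268.54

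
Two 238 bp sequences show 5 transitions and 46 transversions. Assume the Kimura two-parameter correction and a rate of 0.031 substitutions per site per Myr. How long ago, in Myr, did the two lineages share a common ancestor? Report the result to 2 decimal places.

4.13

P = 5/238 ≈ 0.021008 and Q = 46/238 ≈ 0.193277.
Under the Kimura two-parameter model, d = −½ ln(1 − 2P − Q) − ¼ ln(1 − 2Q).
1 − 2P − Q = 0.764707, giving −½ ln(0.764707) = 0.134131.
1 − 2Q = 0.613446, giving −¼ ln(0.613446) = 0.122166.
d = 0.134131 + 0.122166 = 0.256297.
Under a molecular clock d = 2μt, so t = d/(2μ) = 0.256297 / (2 × 0.031) = 4.13 Myr.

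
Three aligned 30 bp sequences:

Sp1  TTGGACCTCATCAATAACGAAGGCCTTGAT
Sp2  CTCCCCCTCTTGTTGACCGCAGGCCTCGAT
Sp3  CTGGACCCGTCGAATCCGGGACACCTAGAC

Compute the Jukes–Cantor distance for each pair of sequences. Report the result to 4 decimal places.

d(Sp1,Sp2) = 0.5716, d(Sp1,Sp3) = 0.7301, d(Sp2,Sp3) = 0.9313

Sp1–Sp2: 12/30 sites differ → p = 0.4, d = −0.75 ln(1 − 0.533333) = 0.571605 ≈ 0.5716.
Sp1–Sp3: 14/30 sites differ → p ≈ 0.466667, d = −0.75 ln(1 − 0.622223) = 0.730088 ≈ 0.7301.
Sp2–Sp3: 16/30 sites differ → p ≈ 0.533333, d = −0.75 ln(1 − 0.711111) = 0.931285 ≈ 0.9313.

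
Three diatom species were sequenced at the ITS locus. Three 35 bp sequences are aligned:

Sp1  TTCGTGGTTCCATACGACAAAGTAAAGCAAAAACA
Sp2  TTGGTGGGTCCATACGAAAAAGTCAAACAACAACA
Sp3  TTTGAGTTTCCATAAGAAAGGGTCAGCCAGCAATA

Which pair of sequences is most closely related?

Sp1 and Sp2

Sp1–Sp2: 6/35 differ, p = 0.171, d = 0.195.
Sp1–Sp3: 13/35 differ, p = 0.371, d = 0.513.
Sp2–Sp3: 11/35 differ, p = 0.314, d = 0.407.
The smallest distance is between Sp1 and Sp2.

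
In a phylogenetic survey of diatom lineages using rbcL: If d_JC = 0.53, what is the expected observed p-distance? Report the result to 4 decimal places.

p = (3/4)(1 − e^(−4d/3)) = 0.75 × (1 − e^(-0.706667)) = 0.75 × (1 − 0.493286) = 0.380036.

0.3800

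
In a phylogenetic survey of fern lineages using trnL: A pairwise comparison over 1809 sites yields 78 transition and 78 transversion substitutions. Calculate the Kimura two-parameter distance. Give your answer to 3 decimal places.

0.092

P = 78/1809 ≈ 0.043118 and Q = 78/1809 ≈ 0.043118.
Under the Kimura two-parameter model, d = −½ ln(1 − 2P − Q) − ¼ ln(1 − 2Q).
1 − 2P − Q = 0.870646, giving −½ ln(0.870646) = 0.069260.
1 − 2Q = 0.913764, giving −¼ ln(0.913764) = 0.022546.
d = 0.069260 + 0.022546 = 0.091806.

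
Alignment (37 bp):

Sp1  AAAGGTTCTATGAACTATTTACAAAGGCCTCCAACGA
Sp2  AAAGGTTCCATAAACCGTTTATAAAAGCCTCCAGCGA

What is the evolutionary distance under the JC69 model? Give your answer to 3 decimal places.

0.218

The sequences differ at 7 of 37 sites (9, 12, 16, 17, 22, 26, 34), so p = 7/37 ≈ 0.189189.
d = −(3/4) ln(1 − 4p/3) = −0.75 ln(1 − 0.252252) = −0.75 ln(0.747748)
  = −0.75 × (-0.290689) = 0.218017 substitutions/site.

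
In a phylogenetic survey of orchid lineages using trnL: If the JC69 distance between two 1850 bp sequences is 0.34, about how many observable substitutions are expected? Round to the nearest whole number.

Invert JC69: p = (3/4)(1 − e^(−4d/3)) = 0.75 × (1 − e^(-0.453333)) = 0.75 × (1 − 0.635506) = 0.273371.
Expected differing sites = pL ≈ 0.273371 × 1850 = 505.73635 ≈ 506.

506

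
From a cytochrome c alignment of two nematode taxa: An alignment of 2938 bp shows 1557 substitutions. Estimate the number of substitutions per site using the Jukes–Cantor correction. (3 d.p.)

0.920

p = 1557/2938 ≈ 0.529952.
d = −(3/4) ln(1 − 4p/3) = −0.75 ln(1 − 0.706603) = −0.75 ln(0.293397)
  = −0.75 × (-1.226229) = 0.919672 substitutions/site.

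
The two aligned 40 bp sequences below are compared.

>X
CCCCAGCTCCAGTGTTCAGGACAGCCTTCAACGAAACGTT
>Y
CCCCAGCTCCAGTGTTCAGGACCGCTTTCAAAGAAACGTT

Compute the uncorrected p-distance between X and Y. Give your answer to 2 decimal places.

0.08

The sequences differ at 3 of 40 positions (sites 23, 26, 32).
p = 3/40 = 0.075 ≈ 0.08 (to 2 d.p.).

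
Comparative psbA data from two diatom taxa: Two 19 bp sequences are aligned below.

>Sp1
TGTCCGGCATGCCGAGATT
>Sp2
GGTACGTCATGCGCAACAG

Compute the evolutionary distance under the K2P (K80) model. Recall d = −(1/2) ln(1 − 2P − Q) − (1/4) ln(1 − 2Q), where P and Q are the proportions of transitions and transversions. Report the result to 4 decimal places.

0.8351

Of 19 sites, 1 differences are transitions and 8 are transversions, so P = 1/19 ≈ 0.052632 and Q = 8/19 ≈ 0.421053.
Under the Kimura two-parameter model, d = −½ ln(1 − 2P − Q) − ¼ ln(1 − 2Q).
1 − 2P − Q = 0.473683, giving −½ ln(0.473683) = 0.373608.
1 − 2Q = 0.157894, giving −¼ ln(0.157894) = 0.461458.
d = 0.373608 + 0.461458 = 0.835066.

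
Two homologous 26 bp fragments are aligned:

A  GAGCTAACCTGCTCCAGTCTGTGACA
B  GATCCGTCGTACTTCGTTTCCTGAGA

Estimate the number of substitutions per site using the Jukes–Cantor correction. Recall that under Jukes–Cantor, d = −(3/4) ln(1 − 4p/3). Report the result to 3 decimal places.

0.824

The sequences differ at 13 of 26 sites, so p = 13/26 = 0.5.
d = −(3/4) ln(1 − 4p/3) = −0.75 ln(1 − 0.666667) = −0.75 ln(0.333333)
  = −0.75 × (-1.098613) = 0.823960 substitutions/site.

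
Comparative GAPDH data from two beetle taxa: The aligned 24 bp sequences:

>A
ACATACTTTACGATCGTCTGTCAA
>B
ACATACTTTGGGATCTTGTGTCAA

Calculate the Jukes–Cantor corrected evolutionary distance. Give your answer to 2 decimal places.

The sequences differ at 4 of 24 sites (10, 11, 16, 18), so p = 4/24 ≈ 0.166667.
d = −(3/4) ln(1 − 4p/3) = −0.75 ln(1 − 0.222223) = −0.75 ln(0.777777)
  = −0.75 × (-0.251315) = 0.188486 substitutions/site.

0.19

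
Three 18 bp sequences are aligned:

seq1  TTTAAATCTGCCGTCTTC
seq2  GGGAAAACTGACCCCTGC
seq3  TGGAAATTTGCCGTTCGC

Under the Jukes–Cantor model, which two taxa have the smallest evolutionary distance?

seq1–seq2: 8/18 differ, p = 0.444, d = 0.673.
seq1–seq3: 6/18 differ, p = 0.333, d = 0.441.
seq2–seq3: 8/18 differ, p = 0.444, d = 0.673.
The smallest distance is between seq1 and seq3.

seq1 and seq3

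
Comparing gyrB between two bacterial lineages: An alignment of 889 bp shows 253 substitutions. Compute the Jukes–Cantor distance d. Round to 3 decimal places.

0.358

p = 253/889 ≈ 0.284589.
d = −(3/4) ln(1 − 4p/3) = −0.75 ln(1 − 0.379452) = −0.75 ln(0.620548)
  = −0.75 × (-0.477152) = 0.357864 substitutions/site.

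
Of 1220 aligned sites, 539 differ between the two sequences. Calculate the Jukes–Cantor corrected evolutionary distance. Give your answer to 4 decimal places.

p = 539/1220 ≈ 0.441803.
d = −(3/4) ln(1 − 4p/3) = −0.75 ln(1 − 0.589071) = −0.75 ln(0.410929)
  = −0.75 × (-0.889335) = 0.667001 substitutions/site.

0.6670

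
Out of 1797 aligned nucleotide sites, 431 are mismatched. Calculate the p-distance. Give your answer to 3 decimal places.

p = 431/1797 = 0.239844… ≈ 0.240 (to 3 d.p.).

0.240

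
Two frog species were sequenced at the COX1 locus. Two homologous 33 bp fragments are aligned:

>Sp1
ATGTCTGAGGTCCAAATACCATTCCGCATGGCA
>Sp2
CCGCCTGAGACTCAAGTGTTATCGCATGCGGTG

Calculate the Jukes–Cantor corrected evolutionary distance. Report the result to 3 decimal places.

The sequences differ at 18 of 33 sites, so p = 18/33 ≈ 0.545455.
d = −(3/4) ln(1 − 4p/3) = −0.75 ln(1 − 0.727273) = −0.75 ln(0.272727)
  = −0.75 × (-1.299284) = 0.974463 substitutions/site.

0.974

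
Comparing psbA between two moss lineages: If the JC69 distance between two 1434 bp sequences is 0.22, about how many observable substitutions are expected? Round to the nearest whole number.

Invert JC69: p = (3/4)(1 − e^(−4d/3)) = 0.75 × (1 − e^(-0.293333)) = 0.75 × (1 − 0.745774) = 0.190670.
Expected differing sites = pL ≈ 0.190670 × 1434 = 273.42078 ≈ 273.

273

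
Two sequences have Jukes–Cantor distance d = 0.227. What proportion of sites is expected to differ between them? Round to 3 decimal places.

p = (3/4)(1 − e^(−4d/3)) = 0.75 × (1 − e^(-0.302667)) = 0.75 × (1 − 0.738845) = 0.195866.

0.196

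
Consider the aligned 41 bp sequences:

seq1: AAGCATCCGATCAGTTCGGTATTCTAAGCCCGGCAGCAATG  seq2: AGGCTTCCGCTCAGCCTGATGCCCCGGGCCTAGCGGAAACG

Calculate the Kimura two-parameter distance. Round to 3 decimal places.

0.857

Of 41 sites, 15 differences are transitions and 3 are transversions, so P = 15/41 ≈ 0.365854 and Q = 3/41 ≈ 0.073171.
Under the Kimura two-parameter model, d = −½ ln(1 − 2P − Q) − ¼ ln(1 − 2Q).
1 − 2P − Q = 0.195121, giving −½ ln(0.195121) = 0.817068.
1 − 2Q = 0.853658, giving −¼ ln(0.853658) = 0.039556.
d = 0.817068 + 0.039556 = 0.856624.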